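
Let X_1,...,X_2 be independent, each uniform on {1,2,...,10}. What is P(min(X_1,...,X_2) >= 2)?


P(min >= 2) = P(all X_i >= 2) = (P(X_1 >= 2))^2
= (9/10)^2 = 81/100

81/100


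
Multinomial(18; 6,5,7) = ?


18! = 6402373705728000
Denominator: 6!=720 * 5!=120 * 7!=5040
Coefficient = 6402373705728000 / 435456000 = 14702688

14702688


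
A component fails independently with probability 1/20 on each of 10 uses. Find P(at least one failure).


P(at least one) = 1 - P(none)
P(none) = (1 - 1/20)^10 = (19/20)^10 = 6131066257801/10240000000000
P(at least one) = 1 - 6131066257801/10240000000000 = 4108933742199/10240000000000

4108933742199/10240000000000


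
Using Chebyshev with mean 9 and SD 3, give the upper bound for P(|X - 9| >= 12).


k = 12/3 = 4
Chebyshev: P(|X-mu| >= k*sigma) <= 1/k^2 = 1/4^2 = 1/16

1/16


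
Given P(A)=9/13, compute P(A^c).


P(A') = 1 - P(A) = 1 - 9/13 = 4/13

4/13


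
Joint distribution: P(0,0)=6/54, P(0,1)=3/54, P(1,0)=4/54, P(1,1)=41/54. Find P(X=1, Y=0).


Read from table: P(X=1, Y=0) = 4/54 = 2/27

2/27


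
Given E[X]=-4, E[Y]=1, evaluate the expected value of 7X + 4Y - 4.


E[7X + 4Y - 4] = 7*E[X] + 4*E[Y] - 4
= (7)*(-4) + (4)*(1) + (-4)
= -28 + 4 - 4 = -28

-28


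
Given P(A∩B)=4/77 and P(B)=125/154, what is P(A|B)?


P(A|B) = P(A∩B)/P(B) = (8/154)/(125/154) = 8/125

8/125


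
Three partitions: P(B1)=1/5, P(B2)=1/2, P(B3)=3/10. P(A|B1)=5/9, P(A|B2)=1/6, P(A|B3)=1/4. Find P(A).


P(A) = P(A|B1)P(B1) + P(A|B2)P(B2) + P(A|B3)P(B3)
= 5/9*1/5 + 1/6*1/2 + 1/4*3/10
= 1/9 + 1/12 + 3/40 = 97/360

97/360


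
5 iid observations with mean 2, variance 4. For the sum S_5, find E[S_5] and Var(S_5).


E[S_n] = n*mu = 5*2 = 10
Var(S_n) = n*sigma^2 = 5*4 = 20

E[S_5]=10, Var(S_5)=20


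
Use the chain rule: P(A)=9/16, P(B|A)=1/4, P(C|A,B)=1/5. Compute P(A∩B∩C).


P(A∩B∩C) = P(A) * P(B|A) * P(C|A∩B)
= 9/16 * 1/4 * 1/5
= 9/64 * 1/5 = 9/320

9/320


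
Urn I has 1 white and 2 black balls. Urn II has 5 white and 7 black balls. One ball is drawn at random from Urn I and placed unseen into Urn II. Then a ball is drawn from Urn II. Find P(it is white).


P(transfer white) = 1/3; P(transfer black) = 2/3
If white transferred: Urn II has 6 white of 13, so P(white|white moved) = 6/13
If black transferred: Urn II has 5 white of 13, so P(white|black moved) = 5/13
By total probability: P(white) = 1/3*6/13 + 2/3*5/13 = 16/39

16/39


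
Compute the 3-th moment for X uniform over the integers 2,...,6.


E[X^3] = (1/5) * sum(x^3 for x=2..6)
= 440/5 = 88

88


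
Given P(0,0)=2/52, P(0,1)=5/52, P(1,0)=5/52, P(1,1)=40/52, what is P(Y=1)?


P(Y=1) = P(0,1)+P(1,1) = 5/52 + 40/52 = 45/52

45/52


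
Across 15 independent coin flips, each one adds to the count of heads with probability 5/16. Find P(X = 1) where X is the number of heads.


P(X=1) = C(15,1) * p^1 * (1-p)^14
= 15 * 5/16 * 379749833583241/72057594037927936
= 28481237518743075/1152921504606846976

28481237518743075/1152921504606846976


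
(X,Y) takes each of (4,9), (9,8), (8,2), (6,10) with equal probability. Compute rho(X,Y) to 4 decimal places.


Cov(X,Y) = -2.9375, Var(X) = 3.6875, Var(Y) = 9.6875
rho = Cov/(sqrt(VarX)*sqrt(VarY)) = -0.4915

-0.4915


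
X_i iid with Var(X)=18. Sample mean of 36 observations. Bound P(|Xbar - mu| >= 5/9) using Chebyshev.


Var(Xbar) = Var(X)/n = 18/36
Chebyshev: P(|Xbar-mu| >= 5/9) <= Var(Xbar)/(5/9)^2 = (1/2)/(25/81) = 81/50
Bound exceeds 1, so trivial bound: 1

1


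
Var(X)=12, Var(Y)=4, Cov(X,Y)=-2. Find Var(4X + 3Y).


Var(4X + 3Y) = 4^2*Var(X) + 3^2*Var(Y) + 2*4*3*Cov(X,Y)
= 16*12 + 9*4 + 24*(-2)
= 192 + 36 - 48 = 180

180


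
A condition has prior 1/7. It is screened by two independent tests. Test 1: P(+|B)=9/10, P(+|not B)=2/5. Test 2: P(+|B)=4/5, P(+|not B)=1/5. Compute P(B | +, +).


After test 1: P(+) = 9/10*1/7 + 2/5*6/7 = 33/70
P(B|+) = (9/70)/(33/70) = 3/11
After test 2 (use post1 as new prior): P(+) = 4/5*3/11 + 1/5*8/11 = 4/11
P(B|+,+) = (12/55)/(4/11) = 3/5

3/5


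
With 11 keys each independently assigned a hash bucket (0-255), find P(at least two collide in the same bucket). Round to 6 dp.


P(all different) = prod((256-i)/256 for i=0..10) = 0.804252
P(at least one match) = 1 - 0.804252 = 0.195748

0.195748


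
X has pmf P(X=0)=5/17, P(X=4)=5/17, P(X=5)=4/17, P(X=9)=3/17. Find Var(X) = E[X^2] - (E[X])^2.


E[X] = 67/17, E[X^2] = 423/17
Var(X) = E[X^2] - (E[X])^2 = 423/17 - (67/17)^2 = 2702/289

2702/289


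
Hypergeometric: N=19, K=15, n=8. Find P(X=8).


P(X=8) = C(15,8)*C(4,0) / C(19,8)
= 6435*1 / 75582
= 6435/75582 = 55/646

55/646


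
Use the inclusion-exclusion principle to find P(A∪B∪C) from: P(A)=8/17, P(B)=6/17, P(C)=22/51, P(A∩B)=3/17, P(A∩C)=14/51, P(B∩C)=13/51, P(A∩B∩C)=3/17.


P(A∪B∪C) = P(A)+P(B)+P(C) - P(AB)-P(AC)-P(BC) + P(ABC)
= 8/17+6/17+22/51 - 3/17-14/51-13/51 + 3/17
= 37/51

37/51


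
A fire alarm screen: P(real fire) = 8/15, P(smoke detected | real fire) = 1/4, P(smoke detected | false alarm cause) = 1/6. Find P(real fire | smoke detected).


P(A) = P(A|B)P(B) + P(A|B')P(B') = 1/4*8/15 + 1/6*7/15 = 19/90
P(B|A) = P(A|B)P(B)/P(A) = (2/15)/(19/90) = 12/19

12/19


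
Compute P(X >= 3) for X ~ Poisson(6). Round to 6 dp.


P(X>=3) = 1 - P(X<=2) = 1 - (e^(-6)*6^0/0! + e^(-6)*6^1/1! + e^(-6)*6^2/2!)
≈ 1 - (0.0024787522 + 0.0148725131 + 0.0446175392)
= 1 - 0.0619688045 = 0.9380311955
≈ 0.938031

0.938031


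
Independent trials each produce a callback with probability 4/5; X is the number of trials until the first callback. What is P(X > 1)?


P(X > 1) = P(first 1 trials all fail) = (1-p)^1 = (1/5)^1 = 1/5

1/5


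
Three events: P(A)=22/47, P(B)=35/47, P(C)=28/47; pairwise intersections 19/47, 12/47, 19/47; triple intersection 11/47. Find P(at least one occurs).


P(A∪B∪C) = P(A)+P(B)+P(C) - P(AB)-P(AC)-P(BC) + P(ABC)
= 22/47+35/47+28/47 - 19/47-12/47-19/47 + 11/47
= 46/47

46/47


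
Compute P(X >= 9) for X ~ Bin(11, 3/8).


P(X>=9) = P(X=9) + P(X=10) + P(X=11)
= 27064125/8589934592 + 3247695/8589934592 + 177147/8589934592
= 30488967/8589934592

30488967/8589934592


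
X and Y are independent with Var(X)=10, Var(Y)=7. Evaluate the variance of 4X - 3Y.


Independence => Cov(X,Y)=0
Var(4X - 3Y) = 4^2*Var(X) + (-3)^2*Var(Y)
= 16*10 + 9*7 = 223

223


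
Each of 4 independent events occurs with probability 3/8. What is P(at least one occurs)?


P(at least one) = 1 - P(none)
P(none) = (1 - 3/8)^4 = (5/8)^4 = 625/4096
P(at least one) = 1 - 625/4096 = 3471/4096

3471/4096


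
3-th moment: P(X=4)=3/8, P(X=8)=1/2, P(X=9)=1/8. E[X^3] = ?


E[X^3] = sum(x^3 * P(x))
= 64*3/8 + 512*1/2 + 729*1/8
= 2969/8

2969/8


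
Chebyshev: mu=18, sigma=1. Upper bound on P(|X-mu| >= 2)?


k = 2/1 = 2
Chebyshev: P(|X-mu| >= k*sigma) <= 1/k^2 = 1/2^2 = 1/4

1/4


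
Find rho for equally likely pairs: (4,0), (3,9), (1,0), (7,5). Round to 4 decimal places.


Cov(X,Y) = 2.3750, Var(X) = 4.6875, Var(Y) = 14.2500
rho = Cov/(sqrt(VarX)*sqrt(VarY)) = 0.2906

0.2906


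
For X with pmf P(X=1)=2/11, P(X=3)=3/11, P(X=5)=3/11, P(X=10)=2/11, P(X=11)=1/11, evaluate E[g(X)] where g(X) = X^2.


E[X^2] = sum(g(x)*P(x))
= 1*2/11 + 9*3/11 + 25*3/11 + 100*2/11 + 121*1/11
= 425/11

425/11


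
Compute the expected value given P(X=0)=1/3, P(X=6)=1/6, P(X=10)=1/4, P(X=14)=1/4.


E[X] = sum(x * P(x))
= 0*1/3 + 6*1/6 + 10*1/4 + 14*1/4
= 7

7


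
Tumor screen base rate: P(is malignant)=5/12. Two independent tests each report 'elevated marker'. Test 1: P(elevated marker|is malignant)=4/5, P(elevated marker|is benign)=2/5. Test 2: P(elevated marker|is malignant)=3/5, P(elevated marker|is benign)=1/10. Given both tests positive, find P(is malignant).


After test 1: P(+) = 4/5*5/12 + 2/5*7/12 = 17/30
P(B|+) = (1/3)/(17/30) = 10/17
After test 2 (use post1 as new prior): P(+) = 3/5*10/17 + 1/10*7/17 = 67/170
P(B|+,+) = (6/17)/(67/170) = 60/67

60/67


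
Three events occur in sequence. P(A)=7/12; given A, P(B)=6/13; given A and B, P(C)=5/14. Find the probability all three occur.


P(A∩B∩C) = P(A) * P(B|A) * P(C|A∩B)
= 7/12 * 6/13 * 5/14
= 7/26 * 5/14 = 5/52

5/52


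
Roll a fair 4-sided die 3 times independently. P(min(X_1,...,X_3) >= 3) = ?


P(min >= 3) = P(all X_i >= 3) = (P(X_1 >= 3))^3
= (2/4)^3 = (1/2)^3 = 1/8

1/8


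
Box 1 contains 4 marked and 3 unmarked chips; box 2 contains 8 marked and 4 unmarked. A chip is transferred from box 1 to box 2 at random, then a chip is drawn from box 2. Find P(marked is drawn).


P(transfer marked) = 4/7; P(transfer unmarked) = 3/7
If marked transferred: Urn II has 9 marked of 13, so P(marked|marked moved) = 9/13
If unmarked transferred: Urn II has 8 marked of 13, so P(marked|unmarked moved) = 8/13
By total probability: P(marked) = 4/7*9/13 + 3/7*8/13 = 60/91

60/91


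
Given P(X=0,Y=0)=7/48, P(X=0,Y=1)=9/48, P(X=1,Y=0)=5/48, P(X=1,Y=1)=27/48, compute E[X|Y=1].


P(Y=1) = 36/48
E[X|Y=1] = (0*9 + 1*27)/36 = 27/36 = 3/4

3/4


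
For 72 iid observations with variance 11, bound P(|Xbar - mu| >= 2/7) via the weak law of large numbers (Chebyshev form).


Var(Xbar) = Var(X)/n = 11/72
Chebyshev: P(|Xbar-mu| >= 2/7) <= Var(Xbar)/(2/7)^2 = (11/72)/(4/49) = 539/288
Bound exceeds 1, so trivial bound: 1

1


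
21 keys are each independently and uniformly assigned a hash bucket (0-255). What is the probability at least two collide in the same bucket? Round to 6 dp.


P(all different) = prod((256-i)/256 for i=0..20) = 0.430362
P(at least one match) = 1 - 0.430362 = 0.569638

0.569638


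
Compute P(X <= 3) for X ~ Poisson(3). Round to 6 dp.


P(X<=3) = e^(-3)*3^0/0! + e^(-3)*3^1/1! + e^(-3)*3^2/2! + e^(-3)*3^3/3!
≈ 0.0497870684 + 0.1493612051 + 0.2240418077 + 0.2240418077
= 0.6472318889
≈ 0.647232

0.647232


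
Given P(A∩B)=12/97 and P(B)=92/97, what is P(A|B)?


P(A|B) = P(A∩B)/P(B) = (24/194)/(184/194) = 24/184 = 3/23

3/23


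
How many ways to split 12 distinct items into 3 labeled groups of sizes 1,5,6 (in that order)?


12! = 479001600
Denominator: 1!=1 * 5!=120 * 6!=720
Coefficient = 479001600 / 86400 = 5544

5544


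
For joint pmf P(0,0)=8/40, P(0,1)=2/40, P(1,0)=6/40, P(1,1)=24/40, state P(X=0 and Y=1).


Read from table: P(X=0, Y=1) = 2/40 = 1/20

1/20


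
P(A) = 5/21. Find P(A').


P(A') = 1 - P(A) = 1 - 5/21 = 16/21

16/21


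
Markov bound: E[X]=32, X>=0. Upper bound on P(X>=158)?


Markov: P(X >= a) <= E[X]/a
P(X >= 158) <= 32/158 = 16/79

16/79


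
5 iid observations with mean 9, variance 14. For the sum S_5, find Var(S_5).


By independence, Var(S_n) = n*Var(X_1) = 5*14 = 70

70


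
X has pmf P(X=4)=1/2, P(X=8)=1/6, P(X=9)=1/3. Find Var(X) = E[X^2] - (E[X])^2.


E[X] = 19/3, E[X^2] = 137/3
Var(X) = E[X^2] - (E[X])^2 = 137/3 - (19/3)^2 = 50/9

50/9


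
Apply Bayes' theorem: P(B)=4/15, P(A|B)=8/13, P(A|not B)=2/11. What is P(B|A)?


P(A) = P(A|B)P(B) + P(A|B')P(B') = 8/13*4/15 + 2/11*11/15 = 58/195
P(B|A) = P(A|B)P(B)/P(A) = (32/195)/(58/195) = 16/29

16/29


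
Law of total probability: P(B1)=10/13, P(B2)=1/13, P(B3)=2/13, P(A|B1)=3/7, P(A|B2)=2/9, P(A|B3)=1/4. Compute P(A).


P(A) = P(A|B1)P(B1) + P(A|B2)P(B2) + P(A|B3)P(B3)
= 3/7*10/13 + 2/9*1/13 + 1/4*2/13
= 30/91 + 2/117 + 1/26 = 631/1638

631/1638


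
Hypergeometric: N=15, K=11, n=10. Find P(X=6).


P(X=6) = C(11,6)*C(4,4) / C(15,10)
= 462*1 / 3003
= 462/3003 = 2/13

2/13


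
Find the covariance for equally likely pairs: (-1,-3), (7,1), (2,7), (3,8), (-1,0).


E[X]=2, E[Y]=13/5, E[XY]=48/5
Cov(X,Y) = E[XY] - E[X]E[Y] = 48/5 - 2*13/5 = 22/5

22/5


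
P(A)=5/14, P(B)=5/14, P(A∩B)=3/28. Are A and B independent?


P(A)*P(B) = 5/14*5/14 = 25/196
P(A∩B) = 3/28 != 25/196, so not independent

No, A and B are not independent


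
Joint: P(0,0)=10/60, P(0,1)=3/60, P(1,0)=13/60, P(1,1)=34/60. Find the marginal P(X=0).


P(X=0) = P(0,0)+P(0,1) = 10/60 + 3/60 = 13/60

13/60


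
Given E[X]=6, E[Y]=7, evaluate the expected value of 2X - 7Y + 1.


E[2X - 7Y + 1] = 2*E[X] - 7*E[Y] + 1
= (2)*(6) + (-7)*(7) + (1)
= 12 - 49 + 1 = -36

-36


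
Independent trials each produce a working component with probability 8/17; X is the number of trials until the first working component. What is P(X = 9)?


P(X=9) = (1-p)^8 * p = (9/17)^8 * 8/17
= 43046721/6975757441 * 8/17 = 344373768/118587876497

344373768/118587876497


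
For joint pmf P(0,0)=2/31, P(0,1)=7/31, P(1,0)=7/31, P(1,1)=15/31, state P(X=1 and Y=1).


Read from table: P(X=1, Y=1) = 15/31

15/31


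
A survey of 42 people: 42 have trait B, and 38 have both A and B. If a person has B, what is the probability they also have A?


P(A|B) = P(A∩B)/P(B) = (38/42)/(42/42) = 38/42 = 19/21

19/21


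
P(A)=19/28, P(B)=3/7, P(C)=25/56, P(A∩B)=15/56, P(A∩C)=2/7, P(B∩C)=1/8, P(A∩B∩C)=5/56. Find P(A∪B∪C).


P(A∪B∪C) = P(A)+P(B)+P(C) - P(AB)-P(AC)-P(BC) + P(ABC)
= 19/28+3/7+25/56 - 15/56-2/7-1/8 + 5/56
= 27/28

27/28


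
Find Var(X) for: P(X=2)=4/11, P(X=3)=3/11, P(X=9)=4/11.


E[X] = 53/11, E[X^2] = 367/11
Var(X) = E[X^2] - (E[X])^2 = 367/11 - (53/11)^2 = 1228/121

1228/121


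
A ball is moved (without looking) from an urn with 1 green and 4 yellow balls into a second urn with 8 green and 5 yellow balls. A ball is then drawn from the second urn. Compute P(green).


P(transfer green) = 1/5; P(transfer yellow) = 4/5
If green transferred: Urn II has 9 green of 14, so P(green|green moved) = 9/14
If yellow transferred: Urn II has 8 green of 14, so P(green|yellow moved) = 4/7
By total probability: P(green) = 1/5*9/14 + 4/5*4/7 = 41/70

41/70


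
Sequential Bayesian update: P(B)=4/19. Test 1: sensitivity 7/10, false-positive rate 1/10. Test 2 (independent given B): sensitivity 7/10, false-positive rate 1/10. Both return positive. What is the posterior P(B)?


After test 1: P(+) = 7/10*4/19 + 1/10*15/19 = 43/190
P(B|+) = (14/95)/(43/190) = 28/43
After test 2 (use post1 as new prior): P(+) = 7/10*28/43 + 1/10*15/43 = 211/430
P(B|+,+) = (98/215)/(211/430) = 196/211

196/211


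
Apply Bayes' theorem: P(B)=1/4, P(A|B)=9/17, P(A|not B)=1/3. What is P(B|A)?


P(A) = P(A|B)P(B) + P(A|B')P(B') = 9/17*1/4 + 1/3*3/4 = 13/34
P(B|A) = P(A|B)P(B)/P(A) = (9/68)/(13/34) = 9/26

9/26


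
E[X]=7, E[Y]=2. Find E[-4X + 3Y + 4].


E[-4X + 3Y + 4] = -4*E[X] + 3*E[Y] + 4
= (-4)*(7) + (3)*(2) + (4)
= -28 + 6 + 4 = -18

-18


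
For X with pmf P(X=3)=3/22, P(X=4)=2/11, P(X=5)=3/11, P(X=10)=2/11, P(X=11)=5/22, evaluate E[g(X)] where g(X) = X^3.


E[X^3] = sum(g(x)*P(x))
= 27*3/22 + 64*2/11 + 125*3/11 + 1000*2/11 + 1331*5/22
= 5871/11

5871/11


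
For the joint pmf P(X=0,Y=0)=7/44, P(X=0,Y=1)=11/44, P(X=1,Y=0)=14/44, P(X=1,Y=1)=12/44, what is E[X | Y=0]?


P(Y=0) = 21/44
E[X|Y=0] = (0*7 + 1*14)/21 = 14/21 = 2/3

2/3


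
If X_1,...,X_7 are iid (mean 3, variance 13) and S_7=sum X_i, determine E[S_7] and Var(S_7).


E[S_n] = n*mu = 7*3 = 21
Var(S_n) = n*sigma^2 = 7*13 = 91

E[S_7]=21, Var(S_7)=91


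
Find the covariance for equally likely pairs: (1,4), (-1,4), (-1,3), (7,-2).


E[X]=3/2, E[Y]=9/4, E[XY]=-17/4
Cov(X,Y) = E[XY] - E[X]E[Y] = -17/4 - 3/2*9/4 = -61/8

-61/8


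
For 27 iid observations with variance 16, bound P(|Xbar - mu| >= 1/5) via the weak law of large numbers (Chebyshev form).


Var(Xbar) = Var(X)/n = 16/27
Chebyshev: P(|Xbar-mu| >= 1/5) <= Var(Xbar)/(1/5)^2 = (16/27)/(1/25) = 400/27
Bound exceeds 1, so trivial bound: 1

1


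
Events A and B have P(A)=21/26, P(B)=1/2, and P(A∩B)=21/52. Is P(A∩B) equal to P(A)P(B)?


P(A)*P(B) = 21/26*1/2 = 21/52
P(A∩B) = 21/52, which equals P(A)P(B), so independent

Yes, A and B are independent


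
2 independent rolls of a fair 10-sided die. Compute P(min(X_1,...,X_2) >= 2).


P(min >= 2) = P(all X_i >= 2) = (P(X_1 >= 2))^2
= (9/10)^2 = 81/100

81/100


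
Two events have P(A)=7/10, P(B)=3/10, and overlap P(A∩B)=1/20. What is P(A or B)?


P(A∪B) = P(A) + P(B) - P(A∩B)
= 7/10 + 3/10 - 1/20 = 19/20

19/20


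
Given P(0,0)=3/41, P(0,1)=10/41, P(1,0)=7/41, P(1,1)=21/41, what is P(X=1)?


P(X=1) = P(1,0)+P(1,1) = 7/41 + 21/41 = 28/41

28/41


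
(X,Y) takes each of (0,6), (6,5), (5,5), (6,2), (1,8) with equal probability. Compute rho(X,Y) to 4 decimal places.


Cov(X,Y) = -3.7200, Var(X) = 6.6400, Var(Y) = 3.7600
rho = Cov/(sqrt(VarX)*sqrt(VarY)) = -0.7445

-0.7445


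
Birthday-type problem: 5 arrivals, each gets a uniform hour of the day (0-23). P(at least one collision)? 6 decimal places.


P(all different) = prod((24-i)/24 for i=0..4) = 0.640553
P(at least one match) = 1 - 0.640553 = 0.359447

0.359447


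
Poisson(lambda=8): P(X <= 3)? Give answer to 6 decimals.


P(X<=3) = e^(-8)*8^0/0! + e^(-8)*8^1/1! + e^(-8)*8^2/2! + e^(-8)*8^3/3!
≈ 0.0003354626 + 0.0026837010 + 0.0107348041 + 0.0286261442
= 0.0423801119
≈ 0.042380

0.042380


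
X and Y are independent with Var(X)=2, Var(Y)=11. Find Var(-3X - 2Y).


Independence => Cov(X,Y)=0
Var(-3X - 2Y) = (-3)^2*Var(X) + (-2)^2*Var(Y)
= 9*2 + 4*11 = 62

62


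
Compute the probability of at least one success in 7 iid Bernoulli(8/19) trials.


P(at least one) = 1 - P(none)
P(none) = (1 - 8/19)^7 = (11/19)^7 = 19487171/893871739
P(at least one) = 1 - 19487171/893871739 = 874384568/893871739

874384568/893871739


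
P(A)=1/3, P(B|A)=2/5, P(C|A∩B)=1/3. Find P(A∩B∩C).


P(A∩B∩C) = P(A) * P(B|A) * P(C|A∩B)
= 1/3 * 2/5 * 1/3
= 2/15 * 1/3 = 2/45

2/45


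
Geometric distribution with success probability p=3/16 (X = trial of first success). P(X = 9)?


P(X=9) = (1-p)^8 * p = (13/16)^8 * 3/16
= 815730721/4294967296 * 3/16 = 2447192163/68719476736

2447192163/68719476736


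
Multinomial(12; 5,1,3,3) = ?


12! = 479001600
Denominator: 5!=120 * 1!=1 * 3!=6 * 3!=6
Coefficient = 479001600 / 4320 = 110880

110880


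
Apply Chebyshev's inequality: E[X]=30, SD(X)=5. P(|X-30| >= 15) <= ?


k = 15/5 = 3
Chebyshev: P(|X-mu| >= k*sigma) <= 1/k^2 = 1/3^2 = 1/9

1/9


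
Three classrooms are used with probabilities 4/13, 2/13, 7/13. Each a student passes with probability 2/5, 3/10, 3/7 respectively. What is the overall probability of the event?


P(A) = P(A|B1)P(B1) + P(A|B2)P(B2) + P(A|B3)P(B3)
= 2/5*4/13 + 3/10*2/13 + 3/7*7/13
= 8/65 + 3/65 + 3/13 = 2/5

2/5


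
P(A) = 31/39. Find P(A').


P(A') = 1 - P(A) = 1 - 31/39 = 8/39

8/39


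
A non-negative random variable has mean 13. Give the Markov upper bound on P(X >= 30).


Markov: P(X >= a) <= E[X]/a
P(X >= 30) <= 13/30

13/30


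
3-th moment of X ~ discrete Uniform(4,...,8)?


E[X^3] = (1/5) * sum(x^3 for x=4..8)
= 1260/5 = 252

252


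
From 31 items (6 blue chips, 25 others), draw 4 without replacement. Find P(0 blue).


P(X=0) = C(6,0)*C(25,4) / C(31,4)
= 1*12650 / 31465
= 12650/31465 = 2530/6293

2530/6293


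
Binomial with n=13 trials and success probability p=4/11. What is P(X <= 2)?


P(X<=2) = P(X=0) + P(X=1) + P(X=2)
= 96889010407/34522712143931 + 719746934452/34522712143931 + 2467703775264/34522712143931
= 298576338193/3138428376721

298576338193/3138428376721


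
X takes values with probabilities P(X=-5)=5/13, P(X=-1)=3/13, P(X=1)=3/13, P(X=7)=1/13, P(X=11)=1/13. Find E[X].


E[X] = sum(x * P(x))
= -5*5/13 - 1*3/13 + 1*3/13 + 7*1/13 + 11*1/13
= -7/13

-7/13


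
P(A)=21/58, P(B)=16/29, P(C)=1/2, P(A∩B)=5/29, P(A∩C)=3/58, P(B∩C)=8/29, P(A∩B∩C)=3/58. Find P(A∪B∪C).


P(A∪B∪C) = P(A)+P(B)+P(C) - P(AB)-P(AC)-P(BC) + P(ABC)
= 21/58+16/29+1/2 - 5/29-3/58-8/29 + 3/58
= 28/29

28/29


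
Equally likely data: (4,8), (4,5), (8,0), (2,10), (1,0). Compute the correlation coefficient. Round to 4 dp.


Cov(X,Y) = -3.0800, Var(X) = 5.7600, Var(Y) = 16.6400
rho = Cov/(sqrt(VarX)*sqrt(VarY)) = -0.3146

-0.3146


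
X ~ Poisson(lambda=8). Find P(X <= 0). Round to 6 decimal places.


P(X<=0) = e^(-8)*8^0/0!
≈ 0.0003354626
≈ 0.000335

0.000335


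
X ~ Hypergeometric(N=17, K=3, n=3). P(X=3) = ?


P(X=3) = C(3,3)*C(14,0) / C(17,3)
= 1*1 / 680
= 1/680

1/680


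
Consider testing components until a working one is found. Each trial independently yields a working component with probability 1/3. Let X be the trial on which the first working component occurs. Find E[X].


For geometric (trials until first success), E[X] = 1/p = 1/(1/3) = 3

3


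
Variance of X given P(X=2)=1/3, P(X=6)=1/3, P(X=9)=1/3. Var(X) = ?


E[X] = 17/3, E[X^2] = 121/3
Var(X) = E[X^2] - (E[X])^2 = 121/3 - (17/3)^2 = 74/9

74/9


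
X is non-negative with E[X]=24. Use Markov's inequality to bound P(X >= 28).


Markov: P(X >= a) <= E[X]/a
P(X >= 28) <= 24/28 = 6/7

6/7


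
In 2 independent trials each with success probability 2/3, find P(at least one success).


P(at least one) = 1 - P(none)
P(none) = (1 - 2/3)^2 = (1/3)^2 = 1/9
P(at least one) = 1 - 1/9 = 8/9

8/9


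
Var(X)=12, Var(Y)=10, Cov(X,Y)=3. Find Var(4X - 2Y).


Var(4X - 2Y) = 4^2*Var(X) + (-2)^2*Var(Y) + 2*4*(-2)*Cov(X,Y)
= 16*12 + 4*10 - 16*3
= 192 + 40 - 48 = 184

184


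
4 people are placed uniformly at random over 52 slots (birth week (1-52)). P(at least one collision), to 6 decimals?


P(all different) = prod((52-i)/52 for i=0..3) = 0.888641
P(at least one match) = 1 - 0.888641 = 0.111359

0.111359


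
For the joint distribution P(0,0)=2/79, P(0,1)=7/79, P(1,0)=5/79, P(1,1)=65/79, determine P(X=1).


P(X=1) = P(1,0)+P(1,1) = 5/79 + 65/79 = 70/79

70/79


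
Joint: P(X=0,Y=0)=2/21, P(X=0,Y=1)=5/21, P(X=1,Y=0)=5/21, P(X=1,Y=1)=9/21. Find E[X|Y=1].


P(Y=1) = 14/21
E[X|Y=1] = (0*5 + 1*9)/14 = 9/14

9/14


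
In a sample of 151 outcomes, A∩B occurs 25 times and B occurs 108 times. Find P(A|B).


P(A|B) = P(A∩B)/P(B) = (25/151)/(108/151) = 25/108

25/108


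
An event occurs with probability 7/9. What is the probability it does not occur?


P(A') = 1 - P(A) = 1 - 7/9 = 2/9

2/9


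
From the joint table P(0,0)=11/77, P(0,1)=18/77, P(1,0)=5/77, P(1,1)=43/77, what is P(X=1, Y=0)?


Read from table: P(X=1, Y=0) = 5/77

5/77


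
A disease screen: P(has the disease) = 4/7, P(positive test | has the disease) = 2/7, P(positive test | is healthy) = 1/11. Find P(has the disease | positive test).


P(A) = P(A|B)P(B) + P(A|B')P(B') = 2/7*4/7 + 1/11*3/7 = 109/539
P(B|A) = P(A|B)P(B)/P(A) = (8/49)/(109/539) = 88/109

88/109


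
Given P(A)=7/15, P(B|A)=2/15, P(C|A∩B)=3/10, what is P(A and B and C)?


P(A∩B∩C) = P(A) * P(B|A) * P(C|A∩B)
= 7/15 * 2/15 * 3/10
= 14/225 * 3/10 = 7/375

7/375


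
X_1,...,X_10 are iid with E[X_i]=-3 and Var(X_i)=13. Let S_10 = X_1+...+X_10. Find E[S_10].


E[S_n] = n*E[X_1] = 10*-3 = -30

-30


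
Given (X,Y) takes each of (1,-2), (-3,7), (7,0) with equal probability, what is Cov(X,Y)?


E[X]=5/3, E[Y]=5/3, E[XY]=-23/3
Cov(X,Y) = E[XY] - E[X]E[Y] = -23/3 - 5/3*5/3 = -94/9

-94/9


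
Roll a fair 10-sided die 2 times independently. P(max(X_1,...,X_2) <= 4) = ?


P(max <= 4) = P(all X_i <= 4) = (P(X_1 <= 4))^2
= (4/10)^2 = (2/5)^2 = 4/25

4/25


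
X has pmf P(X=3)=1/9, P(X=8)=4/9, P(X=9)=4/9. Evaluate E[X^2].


E[X^2] = sum(x^2 * P(x))
= 9*1/9 + 64*4/9 + 81*4/9
= 589/9

589/9


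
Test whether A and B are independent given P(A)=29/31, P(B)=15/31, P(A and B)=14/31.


P(A)*P(B) = 29/31*15/31 = 435/961
P(A∩B) = 14/31 != 435/961, so not independent

No, A and B are not independent


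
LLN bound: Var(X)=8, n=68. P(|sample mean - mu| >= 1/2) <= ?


Var(Xbar) = Var(X)/n = 8/68
Chebyshev: P(|Xbar-mu| >= 1/2) <= Var(Xbar)/(1/2)^2 = (2/17)/(1/4) = 8/17

8/17


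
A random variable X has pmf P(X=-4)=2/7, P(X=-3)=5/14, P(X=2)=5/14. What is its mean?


E[X] = sum(x * P(x))
= -4*2/7 - 3*5/14 + 2*5/14
= -3/2

-3/2


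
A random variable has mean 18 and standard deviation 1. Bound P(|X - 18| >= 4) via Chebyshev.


k = 4/1 = 4
Chebyshev: P(|X-mu| >= k*sigma) <= 1/k^2 = 1/4^2 = 1/16

1/16


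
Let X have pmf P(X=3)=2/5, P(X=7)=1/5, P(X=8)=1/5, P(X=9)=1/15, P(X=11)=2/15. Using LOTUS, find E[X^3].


E[X^3] = sum(g(x)*P(x))
= 27*2/5 + 343*1/5 + 512*1/5 + 729*1/15 + 1331*2/15
= 6118/15

6118/15


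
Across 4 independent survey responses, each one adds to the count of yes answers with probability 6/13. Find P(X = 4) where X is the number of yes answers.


P(X=4) = C(4,4) * p^4 * (1-p)^0
= 1 * 1296/28561 * 1
= 1296/28561

1296/28561


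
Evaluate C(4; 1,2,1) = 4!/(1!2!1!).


4! = 24
Denominator: 1!=1 * 2!=2 * 1!=1
Coefficient = 24 / 2 = 12

12


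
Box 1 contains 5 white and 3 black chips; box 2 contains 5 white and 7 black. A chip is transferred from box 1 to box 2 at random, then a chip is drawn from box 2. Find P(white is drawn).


P(transfer white) = 5/8; P(transfer black) = 3/8
If white transferred: Urn II has 6 white of 13, so P(white|white moved) = 6/13
If black transferred: Urn II has 5 white of 13, so P(white|black moved) = 5/13
By total probability: P(white) = 5/8*6/13 + 3/8*5/13 = 45/104

45/104


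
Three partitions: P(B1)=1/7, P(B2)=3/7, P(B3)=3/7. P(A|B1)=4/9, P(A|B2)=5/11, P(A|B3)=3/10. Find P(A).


P(A) = P(A|B1)P(B1) + P(A|B2)P(B2) + P(A|B3)P(B3)
= 4/9*1/7 + 5/11*3/7 + 3/10*3/7
= 4/63 + 15/77 + 9/70 = 383/990

383/990


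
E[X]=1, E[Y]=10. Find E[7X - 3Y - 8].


E[7X - 3Y - 8] = 7*E[X] - 3*E[Y] - 8
= (7)*(1) + (-3)*(10) + (-8)
= 7 - 30 - 8 = -31

-31


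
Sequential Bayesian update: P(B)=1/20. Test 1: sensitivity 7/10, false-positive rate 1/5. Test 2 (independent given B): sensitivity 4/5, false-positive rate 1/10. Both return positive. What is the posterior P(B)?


After test 1: P(+) = 7/10*1/20 + 1/5*19/20 = 9/40
P(B|+) = (7/200)/(9/40) = 7/45
After test 2 (use post1 as new prior): P(+) = 4/5*7/45 + 1/10*38/45 = 47/225
P(B|+,+) = (28/225)/(47/225) = 28/47

28/47


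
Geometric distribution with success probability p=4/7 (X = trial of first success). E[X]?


For geometric (trials until first success), E[X] = 1/p = 1/(4/7) = 7/4

7/4


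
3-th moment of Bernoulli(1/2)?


For Bernoulli: X in {0,1}
E[X^3] = 0^3*(1-1/2) + 1^3*1/2 = 1/2

1/2


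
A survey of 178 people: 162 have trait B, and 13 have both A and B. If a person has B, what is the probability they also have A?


P(A|B) = P(A∩B)/P(B) = (13/178)/(162/178) = 13/162

13/162


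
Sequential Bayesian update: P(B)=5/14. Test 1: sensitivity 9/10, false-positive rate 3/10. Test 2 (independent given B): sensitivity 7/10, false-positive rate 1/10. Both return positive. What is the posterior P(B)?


After test 1: P(+) = 9/10*5/14 + 3/10*9/14 = 18/35
P(B|+) = (9/28)/(18/35) = 5/8
After test 2 (use post1 as new prior): P(+) = 7/10*5/8 + 1/10*3/8 = 19/40
P(B|+,+) = (7/16)/(19/40) = 35/38

35/38


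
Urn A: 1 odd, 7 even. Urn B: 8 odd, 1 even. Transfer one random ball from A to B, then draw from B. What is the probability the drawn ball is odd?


P(transfer odd) = 1/8; P(transfer even) = 7/8
If odd transferred: Urn II has 9 odd of 10, so P(odd|odd moved) = 9/10
If even transferred: Urn II has 8 odd of 10, so P(odd|even moved) = 4/5
By total probability: P(odd) = 1/8*9/10 + 7/8*4/5 = 13/16

13/16


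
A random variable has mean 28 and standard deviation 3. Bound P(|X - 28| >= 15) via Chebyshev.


k = 15/3 = 5
Chebyshev: P(|X-mu| >= k*sigma) <= 1/k^2 = 1/5^2 = 1/25

1/25


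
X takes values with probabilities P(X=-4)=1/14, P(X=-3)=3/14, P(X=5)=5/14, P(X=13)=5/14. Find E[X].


E[X] = sum(x * P(x))
= -4*1/14 - 3*3/14 + 5*5/14 + 13*5/14
= 11/2

11/2


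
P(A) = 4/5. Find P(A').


P(A') = 1 - P(A) = 1 - 4/5 = 1/5

1/5


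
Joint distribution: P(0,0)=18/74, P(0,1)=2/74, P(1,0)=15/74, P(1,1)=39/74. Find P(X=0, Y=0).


Read from table: P(X=0, Y=0) = 18/74 = 9/37

9/37


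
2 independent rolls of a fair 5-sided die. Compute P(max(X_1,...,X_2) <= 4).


P(max <= 4) = P(all X_i <= 4) = (P(X_1 <= 4))^2
= (4/5)^2 = 16/25

16/25


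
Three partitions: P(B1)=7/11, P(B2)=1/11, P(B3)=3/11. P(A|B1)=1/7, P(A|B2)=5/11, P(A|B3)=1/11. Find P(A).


P(A) = P(A|B1)P(B1) + P(A|B2)P(B2) + P(A|B3)P(B3)
= 1/7*7/11 + 5/11*1/11 + 1/11*3/11
= 1/11 + 5/121 + 3/121 = 19/121

19/121


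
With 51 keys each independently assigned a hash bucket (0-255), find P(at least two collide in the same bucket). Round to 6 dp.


P(all different) = prod((256-i)/256 for i=0..50) = 0.004774
P(at least one match) = 1 - 0.004774 = 0.995226

0.995226


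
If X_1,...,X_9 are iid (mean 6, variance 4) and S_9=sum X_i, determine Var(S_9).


By independence, Var(S_n) = n*Var(X_1) = 9*4 = 36

36


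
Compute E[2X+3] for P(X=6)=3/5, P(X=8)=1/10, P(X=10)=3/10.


E[2X+3] = sum(g(x)*P(x))
= 15*3/5 + 19*1/10 + 23*3/10
= 89/5

89/5


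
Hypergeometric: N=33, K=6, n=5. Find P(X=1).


P(X=1) = C(6,1)*C(27,4) / C(33,5)
= 6*17550 / 237336
= 105300/237336 = 8775/19778

8775/19778


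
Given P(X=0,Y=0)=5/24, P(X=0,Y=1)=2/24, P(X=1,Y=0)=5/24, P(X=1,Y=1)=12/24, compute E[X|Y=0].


P(Y=0) = 10/24
E[X|Y=0] = (0*5 + 1*5)/10 = 5/10 = 1/2

1/2


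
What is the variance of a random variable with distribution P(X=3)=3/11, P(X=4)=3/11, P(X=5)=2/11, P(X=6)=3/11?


E[X] = 49/11, E[X^2] = 233/11
Var(X) = E[X^2] - (E[X])^2 = 233/11 - (49/11)^2 = 162/121

162/121


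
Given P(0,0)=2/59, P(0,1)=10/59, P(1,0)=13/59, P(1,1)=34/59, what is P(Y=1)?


P(Y=1) = P(0,1)+P(1,1) = 10/59 + 34/59 = 44/59

44/59


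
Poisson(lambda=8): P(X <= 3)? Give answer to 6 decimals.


P(X<=3) = e^(-8)*8^0/0! + e^(-8)*8^1/1! + e^(-8)*8^2/2! + e^(-8)*8^3/3!
≈ 0.0003354626 + 0.0026837010 + 0.0107348041 + 0.0286261442
= 0.0423801119
≈ 0.042380

0.042380


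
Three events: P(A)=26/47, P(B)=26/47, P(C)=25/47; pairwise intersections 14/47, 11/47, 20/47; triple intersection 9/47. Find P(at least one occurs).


P(A∪B∪C) = P(A)+P(B)+P(C) - P(AB)-P(AC)-P(BC) + P(ABC)
= 26/47+26/47+25/47 - 14/47-11/47-20/47 + 9/47
= 41/47

41/47


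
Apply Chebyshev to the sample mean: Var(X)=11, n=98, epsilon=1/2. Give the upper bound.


Var(Xbar) = Var(X)/n = 11/98
Chebyshev: P(|Xbar-mu| >= 1/2) <= Var(Xbar)/(1/2)^2 = (11/98)/(1/4) = 22/49

22/49


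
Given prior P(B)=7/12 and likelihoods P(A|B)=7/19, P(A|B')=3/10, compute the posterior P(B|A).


P(A) = P(A|B)P(B) + P(A|B')P(B') = 7/19*7/12 + 3/10*5/12 = 155/456
P(B|A) = P(A|B)P(B)/P(A) = (49/228)/(155/456) = 98/155

98/155


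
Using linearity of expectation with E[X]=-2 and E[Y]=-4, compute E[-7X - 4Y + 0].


E[-7X - 4Y + 0] = -7*E[X] - 4*E[Y] + 0
= (-7)*(-2) + (-4)*(-4) + (0)
= 14 + 16 + 0 = 30

30


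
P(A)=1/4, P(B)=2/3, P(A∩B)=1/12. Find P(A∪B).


P(A∪B) = P(A) + P(B) - P(A∩B)
= 1/4 + 2/3 - 1/12 = 5/6

5/6


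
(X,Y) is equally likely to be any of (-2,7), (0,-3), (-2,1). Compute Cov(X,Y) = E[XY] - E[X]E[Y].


E[X]=-4/3, E[Y]=5/3, E[XY]=-16/3
Cov(X,Y) = E[XY] - E[X]E[Y] = -16/3 + 4/3*5/3 = -28/9

-28/9


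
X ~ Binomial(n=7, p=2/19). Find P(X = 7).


P(X=7) = C(7,7) * p^7 * (1-p)^0
= 1 * 128/893871739 * 1
= 128/893871739

128/893871739


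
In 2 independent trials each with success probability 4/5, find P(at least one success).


P(at least one) = 1 - P(none)
P(none) = (1 - 4/5)^2 = (1/5)^2 = 1/25
P(at least one) = 1 - 1/25 = 24/25

24/25


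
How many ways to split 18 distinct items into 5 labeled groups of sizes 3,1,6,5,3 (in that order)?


18! = 6402373705728000
Denominator: 3!=6 * 1!=1 * 6!=720 * 5!=120 * 3!=6
Coefficient = 6402373705728000 / 3110400 = 2058376320

2058376320


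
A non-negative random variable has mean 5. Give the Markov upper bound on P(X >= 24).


Markov: P(X >= a) <= E[X]/a
P(X >= 24) <= 5/24

5/24


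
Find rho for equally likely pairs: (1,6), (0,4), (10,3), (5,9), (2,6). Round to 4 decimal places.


Cov(X,Y) = -1.5600, Var(X) = 13.0400, Var(Y) = 4.2400
rho = Cov/(sqrt(VarX)*sqrt(VarY)) = -0.2098

-0.2098


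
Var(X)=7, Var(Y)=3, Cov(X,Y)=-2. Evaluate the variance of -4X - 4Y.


Var(-4X - 4Y) = (-4)^2*Var(X) + (-4)^2*Var(Y) + 2*(-4)*(-4)*Cov(X,Y)
= 16*7 + 16*3 + 32*(-2)
= 112 + 48 - 64 = 96

96


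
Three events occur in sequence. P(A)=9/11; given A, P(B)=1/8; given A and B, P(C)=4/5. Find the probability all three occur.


P(A∩B∩C) = P(A) * P(B|A) * P(C|A∩B)
= 9/11 * 1/8 * 4/5
= 9/88 * 4/5 = 9/110

9/110


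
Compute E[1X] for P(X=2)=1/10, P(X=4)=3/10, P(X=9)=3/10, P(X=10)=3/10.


E[1X] = sum(g(x)*P(x))
= 2*1/10 + 4*3/10 + 9*3/10 + 10*3/10
= 71/10

71/10


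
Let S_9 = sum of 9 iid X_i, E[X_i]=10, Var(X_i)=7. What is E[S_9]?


E[S_n] = n*E[X_1] = 9*10 = 90

90


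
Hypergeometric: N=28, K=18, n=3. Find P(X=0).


P(X=0) = C(18,0)*C(10,3) / C(28,3)
= 1*120 / 3276
= 120/3276 = 10/273

10/273


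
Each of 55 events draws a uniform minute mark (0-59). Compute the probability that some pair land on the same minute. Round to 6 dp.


P(all different) = prod((60-i)/60 for i=0..54) = 0.000000
P(at least one match) = 1 - 0.000000 = 1.000000

1.000000


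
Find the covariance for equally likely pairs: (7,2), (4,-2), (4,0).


E[X]=5, E[Y]=0, E[XY]=2
Cov(X,Y) = E[XY] - E[X]E[Y] = 2 - 5*0 = 2

2


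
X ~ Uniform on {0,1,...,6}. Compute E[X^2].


E[X^2] = (1/7) * sum(x^2 for x=0..6)
= 91/7 = 13

13


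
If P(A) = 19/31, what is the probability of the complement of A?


P(A') = 1 - P(A) = 1 - 19/31 = 12/31

12/31


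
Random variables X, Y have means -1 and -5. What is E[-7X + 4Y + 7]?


E[-7X + 4Y + 7] = -7*E[X] + 4*E[Y] + 7
= (-7)*(-1) + (4)*(-5) + (7)
= 7 - 20 + 7 = -6

-6


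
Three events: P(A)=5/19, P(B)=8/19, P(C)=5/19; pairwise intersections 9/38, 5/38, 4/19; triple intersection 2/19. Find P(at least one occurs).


P(A∪B∪C) = P(A)+P(B)+P(C) - P(AB)-P(AC)-P(BC) + P(ABC)
= 5/19+8/19+5/19 - 9/38-5/38-4/19 + 2/19
= 9/19

9/19


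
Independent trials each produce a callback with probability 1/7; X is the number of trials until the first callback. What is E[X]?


For geometric (trials until first success), E[X] = 1/p = 1/(1/7) = 7

7


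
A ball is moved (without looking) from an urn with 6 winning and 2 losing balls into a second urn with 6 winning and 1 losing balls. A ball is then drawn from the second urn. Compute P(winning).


P(transfer winning) = 6/8 = 3/4; P(transfer losing) = 1/4
If winning transferred: Urn II has 7 winning of 8, so P(winning|winning moved) = 7/8
If losing transferred: Urn II has 6 winning of 8, so P(winning|losing moved) = 3/4
By total probability: P(winning) = 3/4*7/8 + 1/4*3/4 = 27/32

27/32


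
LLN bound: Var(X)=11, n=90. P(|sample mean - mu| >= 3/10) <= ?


Var(Xbar) = Var(X)/n = 11/90
Chebyshev: P(|Xbar-mu| >= 3/10) <= Var(Xbar)/(3/10)^2 = (11/90)/(9/100) = 110/81
Bound exceeds 1, so trivial bound: 1

1


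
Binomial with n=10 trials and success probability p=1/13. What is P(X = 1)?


P(X=1) = C(10,1) * p^1 * (1-p)^9
= 10 * 1/13 * 5159780352/10604499373
= 51597803520/137858491849

51597803520/137858491849


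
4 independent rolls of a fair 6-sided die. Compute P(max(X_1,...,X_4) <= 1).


P(max <= 1) = P(all X_i <= 1) = (P(X_1 <= 1))^4
= (1/6)^4 = 1/1296

1/1296


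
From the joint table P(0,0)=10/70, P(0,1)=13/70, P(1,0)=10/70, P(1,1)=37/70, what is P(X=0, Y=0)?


Read from table: P(X=0, Y=0) = 10/70 = 1/7

1/7


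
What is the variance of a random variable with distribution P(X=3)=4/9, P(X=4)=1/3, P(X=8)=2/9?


E[X] = 40/9, E[X^2] = 212/9
Var(X) = E[X^2] - (E[X])^2 = 212/9 - (40/9)^2 = 308/81

308/81


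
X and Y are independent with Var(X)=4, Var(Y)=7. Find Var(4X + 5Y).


Independence => Cov(X,Y)=0
Var(4X + 5Y) = 4^2*Var(X) + 5^2*Var(Y)
= 16*4 + 25*7 = 239

239


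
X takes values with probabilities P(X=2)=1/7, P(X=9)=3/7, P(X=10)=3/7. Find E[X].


E[X] = sum(x * P(x))
= 2*1/7 + 9*3/7 + 10*3/7
= 59/7

59/7


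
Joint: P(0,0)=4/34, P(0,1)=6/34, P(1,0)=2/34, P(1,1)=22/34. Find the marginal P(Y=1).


P(Y=1) = P(0,1)+P(1,1) = 6/34 + 22/34 = 28/34 = 14/17

14/17


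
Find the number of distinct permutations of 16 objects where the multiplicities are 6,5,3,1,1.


16! = 20922789888000
Denominator: 6!=720 * 5!=120 * 3!=6 * 1!=1 * 1!=1
Coefficient = 20922789888000 / 518400 = 40360320

40360320


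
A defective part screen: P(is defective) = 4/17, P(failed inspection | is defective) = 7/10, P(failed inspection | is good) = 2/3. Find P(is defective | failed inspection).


P(A) = P(A|B)P(B) + P(A|B')P(B') = 7/10*4/17 + 2/3*13/17 = 172/255
P(B|A) = P(A|B)P(B)/P(A) = (14/85)/(172/255) = 21/86

21/86


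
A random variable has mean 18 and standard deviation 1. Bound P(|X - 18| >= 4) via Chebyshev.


k = 4/1 = 4
Chebyshev: P(|X-mu| >= k*sigma) <= 1/k^2 = 1/4^2 = 1/16

1/16


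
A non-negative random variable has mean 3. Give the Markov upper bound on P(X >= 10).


Markov: P(X >= a) <= E[X]/a
P(X >= 10) <= 3/10

3/10


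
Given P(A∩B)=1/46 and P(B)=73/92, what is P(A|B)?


P(A|B) = P(A∩B)/P(B) = (2/92)/(73/92) = 2/73

2/73


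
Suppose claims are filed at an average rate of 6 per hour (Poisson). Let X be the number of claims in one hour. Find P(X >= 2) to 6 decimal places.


P(X>=2) = 1 - P(X<=1) = 1 - (e^(-6)*6^0/0! + e^(-6)*6^1/1!)
≈ 1 - (0.0024787522 + 0.0148725131)
= 1 - 0.0173512653 = 0.9826487347
≈ 0.982649

0.982649


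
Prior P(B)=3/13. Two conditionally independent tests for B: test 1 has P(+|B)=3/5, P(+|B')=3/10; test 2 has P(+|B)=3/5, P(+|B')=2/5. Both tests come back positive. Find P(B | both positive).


After test 1: P(+) = 3/5*3/13 + 3/10*10/13 = 24/65
P(B|+) = (9/65)/(24/65) = 3/8
After test 2 (use post1 as new prior): P(+) = 3/5*3/8 + 2/5*5/8 = 19/40
P(B|+,+) = (9/40)/(19/40) = 9/19

9/19


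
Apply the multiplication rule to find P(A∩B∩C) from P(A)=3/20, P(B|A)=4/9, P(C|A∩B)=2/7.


P(A∩B∩C) = P(A) * P(B|A) * P(C|A∩B)
= 3/20 * 4/9 * 2/7
= 1/15 * 2/7 = 2/105

2/105


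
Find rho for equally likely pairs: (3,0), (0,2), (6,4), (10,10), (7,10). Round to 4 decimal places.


Cov(X,Y) = 11.7600, Var(X) = 11.7600, Var(Y) = 16.9600
rho = Cov/(sqrt(VarX)*sqrt(VarY)) = 0.8327

0.8327


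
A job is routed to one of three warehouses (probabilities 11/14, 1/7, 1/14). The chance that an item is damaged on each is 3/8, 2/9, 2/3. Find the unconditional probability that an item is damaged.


P(A) = P(A|B1)P(B1) + P(A|B2)P(B2) + P(A|B3)P(B3)
= 3/8*11/14 + 2/9*1/7 + 2/3*1/14
= 33/112 + 2/63 + 1/21 = 377/1008

377/1008


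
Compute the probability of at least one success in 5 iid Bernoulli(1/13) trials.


P(at least one) = 1 - P(none)
P(none) = (1 - 1/13)^5 = (12/13)^5 = 248832/371293
P(at least one) = 1 - 248832/371293 = 122461/371293

122461/371293


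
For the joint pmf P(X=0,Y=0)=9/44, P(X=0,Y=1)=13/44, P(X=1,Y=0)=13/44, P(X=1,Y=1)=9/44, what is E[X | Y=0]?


P(Y=0) = 22/44
E[X|Y=0] = (0*9 + 1*13)/22 = 13/22

13/22


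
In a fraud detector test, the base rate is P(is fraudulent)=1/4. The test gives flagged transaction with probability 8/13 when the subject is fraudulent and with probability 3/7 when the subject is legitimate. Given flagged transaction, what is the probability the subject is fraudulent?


P(A) = P(A|B)P(B) + P(A|B')P(B') = 8/13*1/4 + 3/7*3/4 = 173/364
P(B|A) = P(A|B)P(B)/P(A) = (2/13)/(173/364) = 56/173

56/173


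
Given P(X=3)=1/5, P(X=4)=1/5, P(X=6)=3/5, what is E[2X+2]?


E[2X+2] = sum(g(x)*P(x))
= 8*1/5 + 10*1/5 + 14*3/5
= 12

12


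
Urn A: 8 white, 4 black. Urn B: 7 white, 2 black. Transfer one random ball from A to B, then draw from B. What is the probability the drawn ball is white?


P(transfer white) = 8/12 = 2/3; P(transfer black) = 1/3
If white transferred: Urn II has 8 white of 10, so P(white|white moved) = 4/5
If black transferred: Urn II has 7 white of 10, so P(white|black moved) = 7/10
By total probability: P(white) = 2/3*4/5 + 1/3*7/10 = 23/30

23/30
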